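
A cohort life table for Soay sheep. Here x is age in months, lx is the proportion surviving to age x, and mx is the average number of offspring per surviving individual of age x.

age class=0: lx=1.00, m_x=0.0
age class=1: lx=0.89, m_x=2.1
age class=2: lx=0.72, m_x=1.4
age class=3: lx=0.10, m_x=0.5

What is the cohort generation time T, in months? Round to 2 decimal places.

lx·mx: 0, 1.869, 1.008, 0.05 → R0 = 2.927
x·lx·mx: 0, 1.869, 2.016, 0.15 → Σ = 4.035
T = 4.035 / 2.927 = 1.378545… → 1.38

1.38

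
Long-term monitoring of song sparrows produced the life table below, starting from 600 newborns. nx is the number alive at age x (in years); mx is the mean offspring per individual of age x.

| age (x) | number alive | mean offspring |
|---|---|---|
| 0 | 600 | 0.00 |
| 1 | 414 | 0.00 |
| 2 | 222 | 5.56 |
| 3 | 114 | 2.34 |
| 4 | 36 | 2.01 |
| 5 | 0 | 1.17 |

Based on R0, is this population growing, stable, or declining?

growing

lx = nx/n0 = nx/600: 1, 0.69, 0.37, 0.19, 0.06, 0
R0 = Σ lx·mx = 0 + 0 + 2.0572 + 0.4446 + 0.1206 + 0 = 2.6224
R0 > 1, so the population is growing.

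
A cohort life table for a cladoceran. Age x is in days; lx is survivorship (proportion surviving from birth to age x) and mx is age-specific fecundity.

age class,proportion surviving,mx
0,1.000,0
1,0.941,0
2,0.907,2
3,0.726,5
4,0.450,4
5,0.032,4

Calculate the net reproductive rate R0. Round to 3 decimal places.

7.372

lx·mx by age: 0, 0, 1.814, 3.63, 1.8, 0.128
R0 = Σ lx·mx = 7.372 → 7.372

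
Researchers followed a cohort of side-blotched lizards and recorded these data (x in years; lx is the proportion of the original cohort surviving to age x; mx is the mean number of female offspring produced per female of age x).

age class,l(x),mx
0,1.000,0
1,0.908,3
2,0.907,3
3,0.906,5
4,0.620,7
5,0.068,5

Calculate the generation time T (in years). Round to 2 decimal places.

2.79

lx·mx: 0, 2.724, 2.721, 4.53, 4.34, 0.34 → R0 = 14.655
x·lx·mx: 0, 2.724, 5.442, 13.59, 17.36, 1.7 → Σ = 40.816
T = 40.816 / 14.655 = 2.785125… → 2.79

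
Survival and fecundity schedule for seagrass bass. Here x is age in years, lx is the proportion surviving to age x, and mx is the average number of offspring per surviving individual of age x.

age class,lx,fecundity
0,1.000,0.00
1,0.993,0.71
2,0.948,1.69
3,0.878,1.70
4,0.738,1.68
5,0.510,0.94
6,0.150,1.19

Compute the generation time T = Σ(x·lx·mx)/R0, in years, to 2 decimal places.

lx·mx: 0, 0.70503, 1.60212, 1.4926, 1.23984, 0.4794, 0.1785 → R0 = 5.69749
x·lx·mx: 0, 0.70503, 3.20424, 4.4778, 4.95936, 2.397, 1.071 → Σ = 16.81443
T = 16.81443 / 5.69749 = 2.9512… → 2.95

2.95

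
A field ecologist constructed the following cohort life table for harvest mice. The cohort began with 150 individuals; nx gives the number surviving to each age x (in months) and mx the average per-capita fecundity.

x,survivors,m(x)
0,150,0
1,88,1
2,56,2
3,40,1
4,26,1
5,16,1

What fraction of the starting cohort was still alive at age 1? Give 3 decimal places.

0.587

l_1 = n_1/n_0 = 88/150 = 0.586667… → 0.587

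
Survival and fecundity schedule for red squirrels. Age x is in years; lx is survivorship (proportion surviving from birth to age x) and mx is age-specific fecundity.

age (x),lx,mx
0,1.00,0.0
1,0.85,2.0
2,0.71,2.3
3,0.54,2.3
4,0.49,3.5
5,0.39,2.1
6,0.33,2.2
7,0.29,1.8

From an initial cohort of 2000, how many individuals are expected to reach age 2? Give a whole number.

Expected survivors = N0 · l_2 = 2000 × 0.71 = 1420 → 1420

1420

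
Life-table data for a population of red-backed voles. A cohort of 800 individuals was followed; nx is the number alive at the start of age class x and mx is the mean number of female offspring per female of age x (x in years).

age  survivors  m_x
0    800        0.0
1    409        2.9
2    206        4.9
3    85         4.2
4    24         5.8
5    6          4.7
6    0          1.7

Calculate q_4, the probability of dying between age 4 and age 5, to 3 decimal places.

0.750

lx = nx/n0 = nx/800: 1, 0.51125, 0.2575, 0.10625, 0.03, 0.0075, 0
q_4 = (l_4 − l_5) / l_4 = (0.03 − 0.0075) / 0.03
     = 0.0225 / 0.03 = 0.75 → 0.750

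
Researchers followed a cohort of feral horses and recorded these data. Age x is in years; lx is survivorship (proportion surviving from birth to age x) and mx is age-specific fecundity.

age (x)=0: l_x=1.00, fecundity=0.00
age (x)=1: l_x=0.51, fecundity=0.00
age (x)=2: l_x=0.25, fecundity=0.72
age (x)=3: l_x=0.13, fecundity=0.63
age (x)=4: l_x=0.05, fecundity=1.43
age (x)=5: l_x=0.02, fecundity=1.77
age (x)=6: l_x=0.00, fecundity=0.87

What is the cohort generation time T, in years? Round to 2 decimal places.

lx·mx: 0, 0, 0.18, 0.0819, 0.0715, 0.0354, 0 → R0 = 0.3688
x·lx·mx: 0, 0, 0.36, 0.2457, 0.286, 0.177, 0 → Σ = 1.0687
T = 1.0687 / 0.3688 = 2.897777… → 2.90

2.90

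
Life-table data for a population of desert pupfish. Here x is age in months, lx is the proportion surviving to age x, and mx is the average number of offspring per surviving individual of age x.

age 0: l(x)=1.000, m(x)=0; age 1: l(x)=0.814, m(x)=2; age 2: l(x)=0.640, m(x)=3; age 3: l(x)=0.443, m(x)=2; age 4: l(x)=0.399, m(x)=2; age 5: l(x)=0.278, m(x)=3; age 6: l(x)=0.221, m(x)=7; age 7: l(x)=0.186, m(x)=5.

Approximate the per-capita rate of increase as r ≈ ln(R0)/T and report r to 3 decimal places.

R0 = Σ lx·mx = 0 + 1.628 + 1.92 + 0.886 + 0.798 + 0.834 + 1.547 + 0.93 = 8.543
Σ x·lx·mx = 31.28; T = 31.28/8.543 = 3.66148…
r ≈ ln(R0)/T = ln(8.543)/3.66148… = 0.58586… → 0.586

0.586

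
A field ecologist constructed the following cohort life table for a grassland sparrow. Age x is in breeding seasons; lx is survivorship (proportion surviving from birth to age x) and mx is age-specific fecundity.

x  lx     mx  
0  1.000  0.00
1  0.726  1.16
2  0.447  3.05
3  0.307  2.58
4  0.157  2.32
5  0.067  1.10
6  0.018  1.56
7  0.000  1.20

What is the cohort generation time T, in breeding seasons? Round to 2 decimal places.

lx·mx: 0, 0.84216, 1.36335, 0.79206, 0.36424, 0.0737, 0.02808, 0 → R0 = 3.46359
x·lx·mx: 0, 0.84216, 2.7267, 2.37618, 1.45696, 0.3685, 0.16848, 0 → Σ = 7.93898
T = 7.93898 / 3.46359 = 2.292125… → 2.29

2.29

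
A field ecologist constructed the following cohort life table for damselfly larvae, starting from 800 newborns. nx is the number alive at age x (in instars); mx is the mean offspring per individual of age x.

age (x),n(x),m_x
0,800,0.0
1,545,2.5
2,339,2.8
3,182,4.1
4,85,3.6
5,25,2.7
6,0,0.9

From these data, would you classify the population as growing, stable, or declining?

lx = nx/n0 = nx/800: 1, 0.68125, 0.42375, 0.2275, 0.10625, 0.03125, 0
R0 = Σ lx·mx = 0 + 1.703125 + 1.1865 + 0.93275 + 0.3825 + 0.084375 + 0 = 4.28925
R0 > 1, so the population is growing.

growing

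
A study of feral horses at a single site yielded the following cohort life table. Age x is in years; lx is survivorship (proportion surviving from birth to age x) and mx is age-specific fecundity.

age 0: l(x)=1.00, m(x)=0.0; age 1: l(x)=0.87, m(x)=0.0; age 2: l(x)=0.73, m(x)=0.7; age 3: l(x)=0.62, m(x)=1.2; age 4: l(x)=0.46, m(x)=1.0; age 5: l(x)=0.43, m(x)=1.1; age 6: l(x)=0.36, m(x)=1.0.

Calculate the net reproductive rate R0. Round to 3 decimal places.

lx·mx by age: 0, 0, 0.511, 0.744, 0.46, 0.473, 0.36
R0 = Σ lx·mx = 2.548 → 2.548

2.548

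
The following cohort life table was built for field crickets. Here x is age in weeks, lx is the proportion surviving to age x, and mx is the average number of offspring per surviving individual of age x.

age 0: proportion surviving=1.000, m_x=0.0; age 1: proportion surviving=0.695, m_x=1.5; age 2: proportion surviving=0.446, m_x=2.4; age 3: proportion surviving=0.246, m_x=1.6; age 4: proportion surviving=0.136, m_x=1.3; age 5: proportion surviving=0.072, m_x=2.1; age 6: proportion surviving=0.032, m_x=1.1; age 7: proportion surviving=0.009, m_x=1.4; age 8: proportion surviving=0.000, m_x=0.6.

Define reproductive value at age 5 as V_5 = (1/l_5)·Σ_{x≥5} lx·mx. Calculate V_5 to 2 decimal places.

lx·mx for x ≥ 5: 0.1512, 0.0352, 0.0126, 0 → sum = 0.199
V_5 = 0.199 / l_5 = 0.199 / 0.072 = 2.763889… → 2.76

2.76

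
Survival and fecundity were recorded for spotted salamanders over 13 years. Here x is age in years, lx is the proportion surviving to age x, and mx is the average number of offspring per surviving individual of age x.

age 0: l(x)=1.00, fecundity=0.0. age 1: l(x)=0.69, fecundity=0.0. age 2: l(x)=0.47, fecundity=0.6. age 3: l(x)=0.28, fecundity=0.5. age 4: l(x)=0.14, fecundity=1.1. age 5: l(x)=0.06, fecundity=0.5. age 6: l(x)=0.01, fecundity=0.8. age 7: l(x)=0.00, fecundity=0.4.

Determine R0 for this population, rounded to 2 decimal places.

0.61

lx·mx by age: 0, 0, 0.282, 0.14, 0.154, 0.03, 0.008, 0
R0 = Σ lx·mx = 0.614 → 0.61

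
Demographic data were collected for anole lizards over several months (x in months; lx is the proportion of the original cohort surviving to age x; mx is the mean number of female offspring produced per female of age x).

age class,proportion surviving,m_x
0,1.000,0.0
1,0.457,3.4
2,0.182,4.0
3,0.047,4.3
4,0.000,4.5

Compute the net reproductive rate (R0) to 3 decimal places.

lx·mx by age: 0, 1.5538, 0.728, 0.2021, 0
R0 = Σ lx·mx = 2.4839 → 2.484

2.484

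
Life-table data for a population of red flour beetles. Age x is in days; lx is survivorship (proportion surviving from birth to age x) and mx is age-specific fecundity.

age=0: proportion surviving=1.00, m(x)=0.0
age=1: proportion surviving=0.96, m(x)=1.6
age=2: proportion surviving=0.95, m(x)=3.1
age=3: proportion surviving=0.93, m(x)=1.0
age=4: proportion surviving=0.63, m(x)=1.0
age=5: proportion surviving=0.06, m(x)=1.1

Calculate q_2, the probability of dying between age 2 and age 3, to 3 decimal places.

q_2 = (l_2 − l_3) / l_2 = (0.95 − 0.93) / 0.95
     = 0.02 / 0.95 = 0.021053… → 0.021

0.021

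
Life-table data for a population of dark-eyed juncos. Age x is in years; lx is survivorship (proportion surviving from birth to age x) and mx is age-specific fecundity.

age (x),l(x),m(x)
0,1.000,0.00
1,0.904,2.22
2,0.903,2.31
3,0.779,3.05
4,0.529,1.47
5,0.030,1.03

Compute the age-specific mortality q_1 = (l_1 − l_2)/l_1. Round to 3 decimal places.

0.001

q_1 = (l_1 − l_2) / l_1 = (0.904 − 0.903) / 0.904
     = 0.001 / 0.904 = 0.001106… → 0.001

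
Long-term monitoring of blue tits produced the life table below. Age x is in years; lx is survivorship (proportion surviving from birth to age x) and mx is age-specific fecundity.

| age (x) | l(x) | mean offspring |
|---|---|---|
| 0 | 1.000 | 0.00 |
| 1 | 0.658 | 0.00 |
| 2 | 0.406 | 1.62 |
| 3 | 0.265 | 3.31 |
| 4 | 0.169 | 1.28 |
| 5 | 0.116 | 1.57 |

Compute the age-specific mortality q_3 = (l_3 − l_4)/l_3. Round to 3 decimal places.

q_3 = (l_3 − l_4) / l_3 = (0.265 − 0.169) / 0.265
     = 0.096 / 0.265 = 0.362264… → 0.362

0.362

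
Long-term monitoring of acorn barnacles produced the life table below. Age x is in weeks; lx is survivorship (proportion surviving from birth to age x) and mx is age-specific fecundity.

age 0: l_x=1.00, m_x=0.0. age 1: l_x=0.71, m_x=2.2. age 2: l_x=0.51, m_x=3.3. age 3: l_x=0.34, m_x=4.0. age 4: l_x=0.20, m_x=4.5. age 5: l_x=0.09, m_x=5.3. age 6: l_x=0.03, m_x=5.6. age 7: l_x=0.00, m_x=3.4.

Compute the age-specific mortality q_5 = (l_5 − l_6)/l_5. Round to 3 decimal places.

q_5 = (l_5 − l_6) / l_5 = (0.09 − 0.03) / 0.09
     = 0.06 / 0.09 = 0.666667… → 0.667

0.667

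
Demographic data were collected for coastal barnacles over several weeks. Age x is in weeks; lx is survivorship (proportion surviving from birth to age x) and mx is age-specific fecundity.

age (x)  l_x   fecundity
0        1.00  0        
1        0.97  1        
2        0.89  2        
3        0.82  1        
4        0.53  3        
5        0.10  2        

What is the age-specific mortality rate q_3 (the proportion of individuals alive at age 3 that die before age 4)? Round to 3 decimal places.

q_3 = (l_3 − l_4) / l_3 = (0.82 − 0.53) / 0.82
     = 0.29 / 0.82 = 0.353659… → 0.354

0.354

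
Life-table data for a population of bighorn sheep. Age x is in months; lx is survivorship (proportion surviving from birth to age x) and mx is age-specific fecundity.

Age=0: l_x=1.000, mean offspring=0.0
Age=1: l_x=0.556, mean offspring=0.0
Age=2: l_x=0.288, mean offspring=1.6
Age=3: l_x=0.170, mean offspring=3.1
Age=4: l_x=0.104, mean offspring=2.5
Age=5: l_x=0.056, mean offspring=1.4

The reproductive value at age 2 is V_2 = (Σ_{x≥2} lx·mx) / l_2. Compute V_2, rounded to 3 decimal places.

lx·mx for x ≥ 2: 0.4608, 0.527, 0.26, 0.0784 → sum = 1.3262
V_2 = 1.3262 / l_2 = 1.3262 / 0.288 = 4.604861… → 4.605

4.605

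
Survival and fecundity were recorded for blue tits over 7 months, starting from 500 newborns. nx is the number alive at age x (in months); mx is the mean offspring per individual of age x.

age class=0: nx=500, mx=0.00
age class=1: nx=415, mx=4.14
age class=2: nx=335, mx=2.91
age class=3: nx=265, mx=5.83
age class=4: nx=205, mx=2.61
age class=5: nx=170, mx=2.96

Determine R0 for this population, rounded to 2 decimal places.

10.55

lx = nx/n0 = nx/500: 1, 0.83, 0.67, 0.53, 0.41, 0.34
lx·mx by age: 0, 3.4362, 1.9497, 3.0899, 1.0701, 1.0064
R0 = Σ lx·mx = 10.5523 → 10.55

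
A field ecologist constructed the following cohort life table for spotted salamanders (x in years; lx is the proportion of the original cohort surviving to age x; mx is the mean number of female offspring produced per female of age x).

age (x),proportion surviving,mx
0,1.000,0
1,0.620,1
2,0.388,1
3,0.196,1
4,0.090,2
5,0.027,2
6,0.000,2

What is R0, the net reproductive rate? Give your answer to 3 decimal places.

lx·mx by age: 0, 0.62, 0.388, 0.196, 0.18, 0.054, 0
R0 = Σ lx·mx = 1.438 → 1.438

1.438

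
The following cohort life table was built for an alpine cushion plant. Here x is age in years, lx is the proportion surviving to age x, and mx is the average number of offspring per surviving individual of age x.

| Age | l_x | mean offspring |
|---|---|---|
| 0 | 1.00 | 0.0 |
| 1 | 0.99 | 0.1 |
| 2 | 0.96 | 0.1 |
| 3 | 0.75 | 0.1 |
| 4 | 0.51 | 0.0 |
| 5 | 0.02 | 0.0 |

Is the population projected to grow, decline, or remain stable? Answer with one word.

R0 = Σ lx·mx = 0 + 0.099 + 0.096 + 0.075 + 0 + 0 = 0.27
R0 < 1, so the population is declining.

declining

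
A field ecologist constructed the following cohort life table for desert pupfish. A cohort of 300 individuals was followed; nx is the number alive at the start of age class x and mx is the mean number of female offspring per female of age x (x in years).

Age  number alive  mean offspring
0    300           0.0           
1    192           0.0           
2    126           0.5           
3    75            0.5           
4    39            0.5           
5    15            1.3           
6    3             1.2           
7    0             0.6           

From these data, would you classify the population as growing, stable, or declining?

lx = nx/n0 = nx/300: 1, 0.64, 0.42, 0.25, 0.13, 0.05, 0.01, 0
R0 = Σ lx·mx = 0 + 0 + 0.21 + 0.125 + 0.065 + 0.065 + 0.012 + 0 = 0.477
R0 < 1, so the population is declining.

declining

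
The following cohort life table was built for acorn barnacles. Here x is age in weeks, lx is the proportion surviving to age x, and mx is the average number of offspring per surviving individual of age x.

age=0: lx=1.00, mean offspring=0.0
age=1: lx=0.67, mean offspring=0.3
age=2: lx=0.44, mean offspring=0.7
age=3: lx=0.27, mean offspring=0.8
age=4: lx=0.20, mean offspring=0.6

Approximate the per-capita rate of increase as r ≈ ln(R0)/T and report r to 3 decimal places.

-0.073

R0 = Σ lx·mx = 0 + 0.201 + 0.308 + 0.216 + 0.12 = 0.845
Σ x·lx·mx = 1.945; T = 1.945/0.845 = 2.30178…
r ≈ ln(R0)/T = ln(0.845)/2.30178… = -0.07317… → -0.073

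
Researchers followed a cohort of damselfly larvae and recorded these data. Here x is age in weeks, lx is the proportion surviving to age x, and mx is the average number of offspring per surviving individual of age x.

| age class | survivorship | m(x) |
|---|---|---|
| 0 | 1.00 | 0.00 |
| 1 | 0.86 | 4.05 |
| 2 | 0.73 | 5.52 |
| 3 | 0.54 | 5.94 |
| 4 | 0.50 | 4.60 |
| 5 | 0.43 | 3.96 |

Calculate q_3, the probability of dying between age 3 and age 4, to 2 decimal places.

0.07

q_3 = (l_3 − l_4) / l_3 = (0.54 − 0.5) / 0.54
     = 0.04 / 0.54 = 0.074074… → 0.07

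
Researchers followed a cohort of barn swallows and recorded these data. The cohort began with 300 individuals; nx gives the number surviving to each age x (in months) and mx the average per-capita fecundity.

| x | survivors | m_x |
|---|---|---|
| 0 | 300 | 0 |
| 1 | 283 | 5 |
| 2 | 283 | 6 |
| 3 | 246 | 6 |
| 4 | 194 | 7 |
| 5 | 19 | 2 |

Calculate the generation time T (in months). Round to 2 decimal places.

lx = nx/n0 = nx/300: 1, 0.94333…, 0.94333…, 0.82, 0.64667…, 0.06333…
lx·mx: 0, 4.716667…, 5.66…, 4.92, 4.526667…, 0.126667… → R0 = 19.95…
x·lx·mx: 0, 4.716667…, 11.32…, 14.76, 18.106667…, 0.633333… → Σ = 49.536667…
T = 49.536667… / 19.95… = 2.483041… → 2.48

2.48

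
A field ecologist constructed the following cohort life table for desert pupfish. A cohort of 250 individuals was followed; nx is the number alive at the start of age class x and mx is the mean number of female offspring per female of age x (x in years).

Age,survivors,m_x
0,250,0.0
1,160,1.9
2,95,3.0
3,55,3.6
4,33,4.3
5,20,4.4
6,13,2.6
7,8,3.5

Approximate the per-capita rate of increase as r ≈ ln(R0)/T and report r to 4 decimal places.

lx = nx/n0 = nx/250: 1, 0.64, 0.38, 0.22, 0.132, 0.08, 0.052, 0.032
R0 = Σ lx·mx = 0 + 1.216 + 1.14 + 0.792 + 0.5676 + 0.352 + 0.1352 + 0.112 = 4.3148
Σ x·lx·mx = 11.4976; T = 11.4976/4.3148 = 2.66469…
r ≈ ln(R0)/T = ln(4.3148)/2.66469… = 0.548676… → 0.5487

0.5487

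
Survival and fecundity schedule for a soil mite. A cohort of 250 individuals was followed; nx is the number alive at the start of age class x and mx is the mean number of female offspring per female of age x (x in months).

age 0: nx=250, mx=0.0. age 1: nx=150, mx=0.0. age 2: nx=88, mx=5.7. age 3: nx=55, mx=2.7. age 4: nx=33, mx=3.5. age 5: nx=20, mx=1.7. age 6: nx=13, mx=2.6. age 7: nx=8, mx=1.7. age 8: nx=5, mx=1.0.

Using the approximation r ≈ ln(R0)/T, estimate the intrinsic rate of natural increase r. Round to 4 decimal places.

0.4319

lx = nx/n0 = nx/250: 1, 0.6, 0.352, 0.22, 0.132, 0.08, 0.052, 0.032, 0.02
R0 = Σ lx·mx = 0 + 0 + 2.0064 + 0.594 + 0.462 + 0.136 + 0.1352 + 0.0544 + 0.02 = 3.408
Σ x·lx·mx = 9.6748; T = 9.6748/3.408 = 2.83885…
r ≈ ln(R0)/T = ln(3.408)/2.83885… = 0.431909… → 0.4319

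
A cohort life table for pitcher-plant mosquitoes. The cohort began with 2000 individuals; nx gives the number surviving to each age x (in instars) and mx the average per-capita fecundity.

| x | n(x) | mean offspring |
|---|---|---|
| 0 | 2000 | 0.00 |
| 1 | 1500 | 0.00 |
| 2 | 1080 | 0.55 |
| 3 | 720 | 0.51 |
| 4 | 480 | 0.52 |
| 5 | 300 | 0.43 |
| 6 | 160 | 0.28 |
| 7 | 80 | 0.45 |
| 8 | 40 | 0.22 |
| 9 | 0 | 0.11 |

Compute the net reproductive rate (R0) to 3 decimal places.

lx = nx/n0 = nx/2000: 1, 0.75, 0.54, 0.36, 0.24, 0.15, 0.08, 0.04, 0.02, 0
lx·mx by age: 0, 0, 0.297, 0.1836, 0.1248, 0.0645, 0.0224, 0.018, 0.0044, 0
R0 = Σ lx·mx = 0.7147 → 0.715

0.715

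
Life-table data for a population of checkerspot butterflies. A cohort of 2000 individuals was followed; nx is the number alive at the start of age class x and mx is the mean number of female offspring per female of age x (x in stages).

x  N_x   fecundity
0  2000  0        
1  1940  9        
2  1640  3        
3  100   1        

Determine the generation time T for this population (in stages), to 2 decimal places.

1.23

lx = nx/n0 = nx/2000: 1, 0.97, 0.82, 0.05
lx·mx: 0, 8.73, 2.46, 0.05 → R0 = 11.24
x·lx·mx: 0, 8.73, 4.92, 0.15 → Σ = 13.8
T = 13.8 / 11.24 = 1.227758… → 1.23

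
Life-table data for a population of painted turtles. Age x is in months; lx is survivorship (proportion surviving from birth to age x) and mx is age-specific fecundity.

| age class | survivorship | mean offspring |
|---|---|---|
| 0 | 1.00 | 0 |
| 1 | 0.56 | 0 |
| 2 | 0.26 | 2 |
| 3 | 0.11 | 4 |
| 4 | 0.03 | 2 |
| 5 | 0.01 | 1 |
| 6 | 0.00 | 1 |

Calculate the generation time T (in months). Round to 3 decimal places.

lx·mx: 0, 0, 0.52, 0.44, 0.06, 0.01, 0 → R0 = 1.03
x·lx·mx: 0, 0, 1.04, 1.32, 0.24, 0.05, 0 → Σ = 2.65
T = 2.65 / 1.03 = 2.572816… → 2.573

2.573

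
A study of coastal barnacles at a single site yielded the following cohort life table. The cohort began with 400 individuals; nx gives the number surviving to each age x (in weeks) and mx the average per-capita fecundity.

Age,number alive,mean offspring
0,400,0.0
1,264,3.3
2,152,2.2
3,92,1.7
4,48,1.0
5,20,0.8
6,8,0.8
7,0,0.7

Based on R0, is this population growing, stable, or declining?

lx = nx/n0 = nx/400: 1, 0.66, 0.38, 0.23, 0.12, 0.05, 0.02, 0
R0 = Σ lx·mx = 0 + 2.178 + 0.836 + 0.391 + 0.12 + 0.04 + 0.016 + 0 = 3.581
R0 > 1, so the population is growing.

growing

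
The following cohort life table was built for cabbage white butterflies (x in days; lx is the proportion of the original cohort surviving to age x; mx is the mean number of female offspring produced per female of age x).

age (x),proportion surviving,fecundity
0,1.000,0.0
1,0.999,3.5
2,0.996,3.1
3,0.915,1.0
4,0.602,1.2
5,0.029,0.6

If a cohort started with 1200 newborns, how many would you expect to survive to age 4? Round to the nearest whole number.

Expected survivors = N0 · l_4 = 1200 × 0.602 = 722.4 → 722

722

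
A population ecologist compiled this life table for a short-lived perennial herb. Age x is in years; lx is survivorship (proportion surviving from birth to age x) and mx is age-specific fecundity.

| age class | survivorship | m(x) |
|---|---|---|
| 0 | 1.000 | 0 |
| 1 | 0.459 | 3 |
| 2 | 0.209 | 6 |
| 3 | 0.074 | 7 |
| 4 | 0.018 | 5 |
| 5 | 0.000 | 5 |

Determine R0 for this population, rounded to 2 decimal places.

lx·mx by age: 0, 1.377, 1.254, 0.518, 0.09, 0
R0 = Σ lx·mx = 3.239 → 3.24

3.24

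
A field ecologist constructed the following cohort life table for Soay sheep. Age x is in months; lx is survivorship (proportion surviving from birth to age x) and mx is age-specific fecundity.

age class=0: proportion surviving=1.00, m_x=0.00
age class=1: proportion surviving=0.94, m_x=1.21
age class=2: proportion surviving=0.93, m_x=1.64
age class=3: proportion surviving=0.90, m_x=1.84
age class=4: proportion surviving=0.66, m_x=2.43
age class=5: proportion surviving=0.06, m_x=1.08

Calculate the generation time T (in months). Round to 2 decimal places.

lx·mx: 0, 1.1374, 1.5252, 1.656, 1.6038, 0.0648 → R0 = 5.9872
x·lx·mx: 0, 1.1374, 3.0504, 4.968, 6.4152, 0.324 → Σ = 15.895
T = 15.895 / 5.9872 = 2.65483… → 2.65

2.65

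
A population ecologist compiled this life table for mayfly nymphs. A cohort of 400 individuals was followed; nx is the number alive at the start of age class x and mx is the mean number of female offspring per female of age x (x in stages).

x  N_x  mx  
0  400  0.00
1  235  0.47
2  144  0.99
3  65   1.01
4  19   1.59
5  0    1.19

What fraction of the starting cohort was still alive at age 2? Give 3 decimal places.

0.360

l_2 = n_2/n_0 = 144/400 = 0.36 → 0.360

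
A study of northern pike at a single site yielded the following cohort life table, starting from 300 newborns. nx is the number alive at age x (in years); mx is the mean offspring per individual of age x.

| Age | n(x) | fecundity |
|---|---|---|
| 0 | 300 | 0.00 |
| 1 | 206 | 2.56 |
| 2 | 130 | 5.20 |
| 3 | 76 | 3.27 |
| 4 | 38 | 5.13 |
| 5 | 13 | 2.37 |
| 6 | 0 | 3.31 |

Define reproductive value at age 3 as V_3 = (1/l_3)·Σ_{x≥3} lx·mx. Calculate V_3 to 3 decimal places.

6.240

lx = nx/n0 = nx/300: 1, 0.68667…, 0.43333…, 0.25333…, 0.12667…, 0.04333…, 0
lx·mx for x ≥ 3: 0.8284…, 0.6498…, 0.1027…, 0 → sum = 1.5809…
V_3 = 1.5809… / l_3 = 1.5809… / 0.253333… = 6.240395… → 6.240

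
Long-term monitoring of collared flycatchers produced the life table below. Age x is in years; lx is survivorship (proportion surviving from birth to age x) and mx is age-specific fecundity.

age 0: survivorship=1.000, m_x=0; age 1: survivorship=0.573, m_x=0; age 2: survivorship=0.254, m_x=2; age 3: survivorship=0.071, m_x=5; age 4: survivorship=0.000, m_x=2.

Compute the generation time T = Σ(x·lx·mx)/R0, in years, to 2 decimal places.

2.41

lx·mx: 0, 0, 0.508, 0.355, 0 → R0 = 0.863
x·lx·mx: 0, 0, 1.016, 1.065, 0 → Σ = 2.081
T = 2.081 / 0.863 = 2.411356… → 2.41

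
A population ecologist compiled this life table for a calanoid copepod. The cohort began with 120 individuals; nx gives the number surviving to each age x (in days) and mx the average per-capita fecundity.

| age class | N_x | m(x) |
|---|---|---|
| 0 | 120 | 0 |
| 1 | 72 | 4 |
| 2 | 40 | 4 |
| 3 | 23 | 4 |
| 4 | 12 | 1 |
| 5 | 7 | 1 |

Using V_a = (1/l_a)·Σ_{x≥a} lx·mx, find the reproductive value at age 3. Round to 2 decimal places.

4.83

lx = nx/n0 = nx/120: 1, 0.6, 0.33333…, 0.19167…, 0.1, 0.05833…
lx·mx for x ≥ 3: 0.766667…, 0.1, 0.058333… → sum = 0.925…
V_3 = 0.925… / l_3 = 0.925… / 0.191667… = 4.826087… → 4.83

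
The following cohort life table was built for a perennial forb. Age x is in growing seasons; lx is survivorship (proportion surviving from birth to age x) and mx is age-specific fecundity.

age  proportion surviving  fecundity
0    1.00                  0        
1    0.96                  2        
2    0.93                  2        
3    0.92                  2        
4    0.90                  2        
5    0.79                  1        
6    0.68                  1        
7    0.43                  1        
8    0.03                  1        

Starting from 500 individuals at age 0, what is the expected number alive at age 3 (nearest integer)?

460

Expected survivors = N0 · l_3 = 500 × 0.92 = 460 → 460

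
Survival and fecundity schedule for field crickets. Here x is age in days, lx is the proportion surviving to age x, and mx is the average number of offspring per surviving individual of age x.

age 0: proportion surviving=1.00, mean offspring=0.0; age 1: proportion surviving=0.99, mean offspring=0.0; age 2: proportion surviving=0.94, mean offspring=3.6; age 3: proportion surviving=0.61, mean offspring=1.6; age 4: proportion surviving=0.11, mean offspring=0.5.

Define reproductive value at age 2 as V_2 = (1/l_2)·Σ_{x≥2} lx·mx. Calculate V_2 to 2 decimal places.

lx·mx for x ≥ 2: 3.384, 0.976, 0.055 → sum = 4.415
V_2 = 4.415 / l_2 = 4.415 / 0.94 = 4.696809… → 4.70

4.70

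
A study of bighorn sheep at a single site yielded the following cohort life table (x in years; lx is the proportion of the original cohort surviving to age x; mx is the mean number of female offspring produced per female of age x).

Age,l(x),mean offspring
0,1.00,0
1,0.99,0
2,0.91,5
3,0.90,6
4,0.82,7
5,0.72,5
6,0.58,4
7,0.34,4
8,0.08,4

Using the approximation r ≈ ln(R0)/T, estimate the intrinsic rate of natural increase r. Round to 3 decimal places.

R0 = Σ lx·mx = 0 + 0 + 4.55 + 5.4 + 5.74 + 3.6 + 2.32 + 1.36 + 0.32 = 23.29
Σ x·lx·mx = 92.26; T = 92.26/23.29 = 3.96136…
r ≈ ln(R0)/T = ln(23.29)/3.96136… = 0.79468… → 0.795

0.795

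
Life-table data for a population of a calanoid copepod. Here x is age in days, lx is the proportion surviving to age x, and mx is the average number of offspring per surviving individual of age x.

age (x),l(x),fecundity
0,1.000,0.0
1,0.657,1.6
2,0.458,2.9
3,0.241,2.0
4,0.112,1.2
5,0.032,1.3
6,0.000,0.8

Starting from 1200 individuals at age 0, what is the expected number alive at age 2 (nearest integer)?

Expected survivors = N0 · l_2 = 1200 × 0.458 = 549.6 → 550

550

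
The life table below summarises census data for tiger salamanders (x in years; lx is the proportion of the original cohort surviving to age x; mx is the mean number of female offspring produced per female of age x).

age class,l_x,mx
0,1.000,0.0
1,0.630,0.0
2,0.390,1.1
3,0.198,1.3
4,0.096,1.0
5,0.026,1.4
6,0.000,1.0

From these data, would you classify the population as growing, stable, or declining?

declining

R0 = Σ lx·mx = 0 + 0 + 0.429 + 0.2574 + 0.096 + 0.0364 + 0 = 0.8188
R0 < 1, so the population is declining.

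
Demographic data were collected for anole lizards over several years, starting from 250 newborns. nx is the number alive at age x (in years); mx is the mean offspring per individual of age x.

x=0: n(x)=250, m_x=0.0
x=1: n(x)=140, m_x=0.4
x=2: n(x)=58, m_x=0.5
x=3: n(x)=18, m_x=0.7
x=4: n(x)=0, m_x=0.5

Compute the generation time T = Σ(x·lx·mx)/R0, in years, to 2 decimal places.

lx = nx/n0 = nx/250: 1, 0.56, 0.232, 0.072, 0
lx·mx: 0, 0.224, 0.116, 0.0504, 0 → R0 = 0.3904
x·lx·mx: 0, 0.224, 0.232, 0.1512, 0 → Σ = 0.6072
T = 0.6072 / 0.3904 = 1.555328… → 1.56

1.56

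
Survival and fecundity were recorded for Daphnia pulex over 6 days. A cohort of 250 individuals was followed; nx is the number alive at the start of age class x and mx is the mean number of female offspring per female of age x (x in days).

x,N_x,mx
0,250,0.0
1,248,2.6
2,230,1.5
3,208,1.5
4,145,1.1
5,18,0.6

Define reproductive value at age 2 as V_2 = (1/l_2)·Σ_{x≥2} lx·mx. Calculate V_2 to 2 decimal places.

3.60

lx = nx/n0 = nx/250: 1, 0.992, 0.92, 0.832, 0.58, 0.072
lx·mx for x ≥ 2: 1.38, 1.248, 0.638, 0.0432 → sum = 3.3092
V_2 = 3.3092 / l_2 = 3.3092 / 0.92 = 3.596957… → 3.60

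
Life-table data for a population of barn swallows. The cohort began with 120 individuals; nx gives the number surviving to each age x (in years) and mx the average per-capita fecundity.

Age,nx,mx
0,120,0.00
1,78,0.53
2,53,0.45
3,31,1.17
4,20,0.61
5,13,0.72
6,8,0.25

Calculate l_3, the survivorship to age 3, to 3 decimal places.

l_3 = n_3/n_0 = 31/120 = 0.258333… → 0.258

0.258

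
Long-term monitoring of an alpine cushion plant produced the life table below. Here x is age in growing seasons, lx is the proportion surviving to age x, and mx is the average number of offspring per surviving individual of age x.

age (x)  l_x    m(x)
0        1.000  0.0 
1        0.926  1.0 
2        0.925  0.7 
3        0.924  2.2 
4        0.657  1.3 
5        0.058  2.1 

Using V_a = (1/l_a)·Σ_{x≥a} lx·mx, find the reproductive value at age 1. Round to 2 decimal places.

4.95

lx·mx for x ≥ 1: 0.926, 0.6475, 2.0328, 0.8541, 0.1218 → sum = 4.5822
V_1 = 4.5822 / l_1 = 4.5822 / 0.926 = 4.94838… → 4.95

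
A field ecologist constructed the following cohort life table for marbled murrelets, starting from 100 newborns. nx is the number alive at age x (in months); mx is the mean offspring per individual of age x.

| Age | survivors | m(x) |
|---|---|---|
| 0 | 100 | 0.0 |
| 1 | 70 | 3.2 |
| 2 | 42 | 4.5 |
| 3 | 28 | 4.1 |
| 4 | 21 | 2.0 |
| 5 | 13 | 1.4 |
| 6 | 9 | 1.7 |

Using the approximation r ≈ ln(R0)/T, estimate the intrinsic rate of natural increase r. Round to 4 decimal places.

lx = nx/n0 = nx/100: 1, 0.7, 0.42, 0.28, 0.21, 0.13, 0.09
R0 = Σ lx·mx = 0 + 2.24 + 1.89 + 1.148 + 0.42 + 0.182 + 0.153 = 6.033
Σ x·lx·mx = 12.972; T = 12.972/6.033 = 2.15017…
r ≈ ln(R0)/T = ln(6.033)/2.15017… = 0.83586… → 0.8359

0.8359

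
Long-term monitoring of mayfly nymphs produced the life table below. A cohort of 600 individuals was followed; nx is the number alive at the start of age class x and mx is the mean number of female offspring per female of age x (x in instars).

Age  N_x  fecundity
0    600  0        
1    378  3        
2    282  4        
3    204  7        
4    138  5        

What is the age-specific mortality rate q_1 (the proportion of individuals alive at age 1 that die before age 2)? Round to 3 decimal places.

lx = nx/n0 = nx/600: 1, 0.63, 0.47, 0.34, 0.23
q_1 = (l_1 − l_2) / l_1 = (0.63 − 0.47) / 0.63
     = 0.16 / 0.63 = 0.253968… → 0.254

0.254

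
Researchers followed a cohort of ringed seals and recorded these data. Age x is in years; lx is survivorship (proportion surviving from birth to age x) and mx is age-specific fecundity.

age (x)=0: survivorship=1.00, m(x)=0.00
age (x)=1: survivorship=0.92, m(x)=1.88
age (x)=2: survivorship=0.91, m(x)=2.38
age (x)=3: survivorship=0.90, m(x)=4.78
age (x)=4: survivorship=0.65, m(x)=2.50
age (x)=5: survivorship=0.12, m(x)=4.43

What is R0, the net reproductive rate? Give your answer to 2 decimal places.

lx·mx by age: 0, 1.7296, 2.1658, 4.302, 1.625, 0.5316
R0 = Σ lx·mx = 10.354 → 10.35

10.35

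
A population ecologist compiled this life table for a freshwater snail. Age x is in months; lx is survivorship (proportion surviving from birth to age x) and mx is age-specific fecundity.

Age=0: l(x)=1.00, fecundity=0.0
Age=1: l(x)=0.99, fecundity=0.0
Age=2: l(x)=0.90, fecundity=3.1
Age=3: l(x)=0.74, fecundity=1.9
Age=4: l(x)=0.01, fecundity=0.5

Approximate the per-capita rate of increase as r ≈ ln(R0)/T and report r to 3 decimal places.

0.614

R0 = Σ lx·mx = 0 + 0 + 2.79 + 1.406 + 0.005 = 4.201
Σ x·lx·mx = 9.818; T = 9.818/4.201 = 2.33706…
r ≈ ln(R0)/T = ln(4.201)/2.33706… = 0.61416… → 0.614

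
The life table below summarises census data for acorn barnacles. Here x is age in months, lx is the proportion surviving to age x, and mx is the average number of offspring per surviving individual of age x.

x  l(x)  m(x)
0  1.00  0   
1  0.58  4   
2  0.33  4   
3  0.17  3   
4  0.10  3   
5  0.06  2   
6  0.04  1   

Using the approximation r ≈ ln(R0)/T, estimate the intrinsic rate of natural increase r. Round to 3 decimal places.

R0 = Σ lx·mx = 0 + 2.32 + 1.32 + 0.51 + 0.3 + 0.12 + 0.04 = 4.61
Σ x·lx·mx = 8.53; T = 8.53/4.61 = 1.85033…
r ≈ ln(R0)/T = ln(4.61)/1.85033… = 0.82592… → 0.826

0.826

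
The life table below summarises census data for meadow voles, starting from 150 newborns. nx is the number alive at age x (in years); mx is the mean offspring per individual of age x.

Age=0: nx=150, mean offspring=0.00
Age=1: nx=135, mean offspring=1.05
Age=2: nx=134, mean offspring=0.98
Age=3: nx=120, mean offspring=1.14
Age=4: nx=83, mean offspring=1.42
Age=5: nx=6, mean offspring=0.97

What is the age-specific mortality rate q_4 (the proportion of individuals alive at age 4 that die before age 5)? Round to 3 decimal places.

0.928

lx = nx/n0 = nx/150: 1, 0.9, 0.89333…, 0.8, 0.55333…, 0.04
q_4 = (l_4 − l_5) / l_4 = (0.553333… − 0.04) / 0.553333…
     = 0.513333… / 0.553333… = 0.927711… → 0.928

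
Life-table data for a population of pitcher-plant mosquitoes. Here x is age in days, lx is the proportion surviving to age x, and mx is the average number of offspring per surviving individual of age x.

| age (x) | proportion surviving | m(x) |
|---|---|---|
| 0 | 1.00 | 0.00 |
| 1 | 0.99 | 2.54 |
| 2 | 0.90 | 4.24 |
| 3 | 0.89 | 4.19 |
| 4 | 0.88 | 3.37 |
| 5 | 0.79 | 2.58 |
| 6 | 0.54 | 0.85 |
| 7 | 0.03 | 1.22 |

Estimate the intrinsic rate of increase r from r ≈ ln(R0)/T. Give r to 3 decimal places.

R0 = Σ lx·mx = 0 + 2.5146 + 3.816 + 3.7291 + 2.9656 + 2.0382 + 0.459 + 0.0366 = 15.5591
Σ x·lx·mx = 46.3975; T = 46.3975/15.5591 = 2.98202…
r ≈ ln(R0)/T = ln(15.5591)/2.98202… = 0.9204… → 0.920

0.920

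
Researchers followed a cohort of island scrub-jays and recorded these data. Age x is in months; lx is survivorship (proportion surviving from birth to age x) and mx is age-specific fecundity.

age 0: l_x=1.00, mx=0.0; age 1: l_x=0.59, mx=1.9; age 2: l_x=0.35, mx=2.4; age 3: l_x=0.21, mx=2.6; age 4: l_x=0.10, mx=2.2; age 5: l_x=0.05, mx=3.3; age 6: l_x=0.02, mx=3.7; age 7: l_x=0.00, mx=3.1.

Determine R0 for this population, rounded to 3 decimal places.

2.966

lx·mx by age: 0, 1.121, 0.84, 0.546, 0.22, 0.165, 0.074, 0
R0 = Σ lx·mx = 2.966 → 2.966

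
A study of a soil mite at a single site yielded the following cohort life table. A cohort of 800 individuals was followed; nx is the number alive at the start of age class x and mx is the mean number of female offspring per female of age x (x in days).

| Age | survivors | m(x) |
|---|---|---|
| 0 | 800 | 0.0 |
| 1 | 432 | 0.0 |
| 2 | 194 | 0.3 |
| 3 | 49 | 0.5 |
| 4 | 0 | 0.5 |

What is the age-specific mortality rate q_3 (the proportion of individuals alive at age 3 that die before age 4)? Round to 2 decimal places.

lx = nx/n0 = nx/800: 1, 0.54, 0.2425, 0.06125, 0
q_3 = (l_3 − l_4) / l_3 = (0.06125 − 0) / 0.06125
     = 0.06125 / 0.06125 = 1 → 1.00

1.00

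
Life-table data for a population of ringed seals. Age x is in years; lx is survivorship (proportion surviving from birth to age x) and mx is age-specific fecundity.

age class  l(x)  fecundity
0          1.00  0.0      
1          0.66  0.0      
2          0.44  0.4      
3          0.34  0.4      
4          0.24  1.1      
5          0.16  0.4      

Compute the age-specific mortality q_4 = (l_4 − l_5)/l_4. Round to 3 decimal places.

0.333

q_4 = (l_4 − l_5) / l_4 = (0.24 − 0.16) / 0.24
     = 0.08 / 0.24 = 0.333333… → 0.333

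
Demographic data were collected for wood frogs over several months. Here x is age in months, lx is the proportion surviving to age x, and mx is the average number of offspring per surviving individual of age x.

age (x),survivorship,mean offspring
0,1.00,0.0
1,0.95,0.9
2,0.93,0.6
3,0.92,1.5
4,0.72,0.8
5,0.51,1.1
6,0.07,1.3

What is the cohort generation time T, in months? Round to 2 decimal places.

lx·mx: 0, 0.855, 0.558, 1.38, 0.576, 0.561, 0.091 → R0 = 4.021
x·lx·mx: 0, 0.855, 1.116, 4.14, 2.304, 2.805, 0.546 → Σ = 11.766
T = 11.766 / 4.021 = 2.926138… → 2.93

2.93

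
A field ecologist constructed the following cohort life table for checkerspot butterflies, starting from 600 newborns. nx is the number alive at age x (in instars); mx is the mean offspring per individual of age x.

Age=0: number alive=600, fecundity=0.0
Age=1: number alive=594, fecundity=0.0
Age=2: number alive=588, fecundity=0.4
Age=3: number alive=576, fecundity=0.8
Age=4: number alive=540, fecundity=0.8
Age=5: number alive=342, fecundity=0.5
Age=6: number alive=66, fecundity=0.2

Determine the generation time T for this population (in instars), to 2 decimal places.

3.44

lx = nx/n0 = nx/600: 1, 0.99, 0.98, 0.96, 0.9, 0.57, 0.11
lx·mx: 0, 0, 0.392, 0.768, 0.72, 0.285, 0.022 → R0 = 2.187
x·lx·mx: 0, 0, 0.784, 2.304, 2.88, 1.425, 0.132 → Σ = 7.525
T = 7.525 / 2.187 = 3.440786… → 3.44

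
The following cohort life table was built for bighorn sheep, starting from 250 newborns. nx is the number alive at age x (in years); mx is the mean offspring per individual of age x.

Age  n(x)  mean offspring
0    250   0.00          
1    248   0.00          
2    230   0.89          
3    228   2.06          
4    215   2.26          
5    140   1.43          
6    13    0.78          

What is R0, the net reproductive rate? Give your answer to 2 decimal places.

lx = nx/n0 = nx/250: 1, 0.992, 0.92, 0.912, 0.86, 0.56, 0.052
lx·mx by age: 0, 0, 0.8188, 1.87872, 1.9436, 0.8008, 0.04056
R0 = Σ lx·mx = 5.48248 → 5.48

5.48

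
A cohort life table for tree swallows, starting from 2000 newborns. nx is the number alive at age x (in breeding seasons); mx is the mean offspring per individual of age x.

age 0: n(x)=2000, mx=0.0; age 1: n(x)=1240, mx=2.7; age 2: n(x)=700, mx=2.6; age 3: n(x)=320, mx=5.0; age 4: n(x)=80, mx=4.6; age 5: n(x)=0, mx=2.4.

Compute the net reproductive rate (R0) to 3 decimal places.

lx = nx/n0 = nx/2000: 1, 0.62, 0.35, 0.16, 0.04, 0
lx·mx by age: 0, 1.674, 0.91, 0.8, 0.184, 0
R0 = Σ lx·mx = 3.568 → 3.568

3.568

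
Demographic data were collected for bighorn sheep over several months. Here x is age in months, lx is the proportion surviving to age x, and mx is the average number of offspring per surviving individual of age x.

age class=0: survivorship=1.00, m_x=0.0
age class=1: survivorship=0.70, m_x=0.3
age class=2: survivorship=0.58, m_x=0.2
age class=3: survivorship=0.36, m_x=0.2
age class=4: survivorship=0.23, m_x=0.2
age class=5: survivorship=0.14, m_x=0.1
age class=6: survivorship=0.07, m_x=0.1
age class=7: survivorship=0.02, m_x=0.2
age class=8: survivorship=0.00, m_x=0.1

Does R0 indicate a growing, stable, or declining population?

R0 = Σ lx·mx = 0 + 0.21 + 0.116 + 0.072 + 0.046 + 0.014 + 0.007 + 0.004 + 0 = 0.469
R0 < 1, so the population is declining.

declining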